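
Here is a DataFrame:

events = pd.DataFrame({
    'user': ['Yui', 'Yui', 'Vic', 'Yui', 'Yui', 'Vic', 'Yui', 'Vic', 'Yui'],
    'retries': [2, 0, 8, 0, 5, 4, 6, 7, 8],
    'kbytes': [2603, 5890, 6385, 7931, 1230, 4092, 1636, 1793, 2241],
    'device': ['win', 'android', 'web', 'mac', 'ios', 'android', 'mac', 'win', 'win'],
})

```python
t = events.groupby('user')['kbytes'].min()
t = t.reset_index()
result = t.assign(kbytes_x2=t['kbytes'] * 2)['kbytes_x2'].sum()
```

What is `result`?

group by user, min of kbytes:
user
Vic    1793
Yui    1230
Name: kbytes, dtype: int64
reset_index():
  user  kbytes
0  Vic    1793
1  Yui    1230
add column kbytes_x2 = t['kbytes'] * 2:
  user  kbytes  kbytes_x2
0  Vic    1793       3586
1  Yui    1230       2460
Taking the sum of column 'kbytes_x2' gives 6046.

6046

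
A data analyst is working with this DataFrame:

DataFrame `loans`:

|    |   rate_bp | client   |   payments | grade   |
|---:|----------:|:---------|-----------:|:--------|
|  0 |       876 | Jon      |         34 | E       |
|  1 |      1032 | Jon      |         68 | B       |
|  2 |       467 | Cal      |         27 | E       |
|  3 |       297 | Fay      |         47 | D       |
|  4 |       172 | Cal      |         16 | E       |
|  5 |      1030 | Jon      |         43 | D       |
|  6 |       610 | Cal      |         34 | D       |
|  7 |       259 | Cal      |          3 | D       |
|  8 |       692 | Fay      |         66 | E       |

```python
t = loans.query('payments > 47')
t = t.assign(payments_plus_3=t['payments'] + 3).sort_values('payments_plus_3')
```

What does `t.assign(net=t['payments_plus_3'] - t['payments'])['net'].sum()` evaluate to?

6

filter rows where payments > 47:
   rate_bp client  payments grade
1     1032    Jon        68     B
8      692    Fay        66     E
add column payments_plus_3 = t['payments'] + 3:
   rate_bp client  payments grade  payments_plus_3
1     1032    Jon        68     B               71
8      692    Fay        66     E               69
sort by payments_plus_3:
   rate_bp client  payments grade  payments_plus_3
8      692    Fay        66     E               69
1     1032    Jon        68     B               71
add column net = t['payments_plus_3'] - t['payments']:
   rate_bp client  payments grade  payments_plus_3  net
8      692    Fay        66     E               69    3
1     1032    Jon        68     B               71    3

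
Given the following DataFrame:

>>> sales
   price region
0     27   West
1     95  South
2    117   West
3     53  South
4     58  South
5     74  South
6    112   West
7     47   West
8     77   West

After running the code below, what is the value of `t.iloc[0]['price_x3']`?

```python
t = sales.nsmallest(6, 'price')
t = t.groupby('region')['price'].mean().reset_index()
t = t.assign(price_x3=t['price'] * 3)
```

185.0

take 6 rows with smallest price:
   price region
0     27   West
7     47   West
3     53  South
4     58  South
5     74  South
8     77   West
group by region, mean of price:
region
South    61.666667
West     50.333333
Name: price, dtype: float64
reset_index():
  region      price
0  South  61.666667
1   West  50.333333
add column price_x3 = t['price'] * 3:
  region      price  price_x3
0  South  61.666667     185.0
1   West  50.333333     151.0
value at position 0, column 'price_x3' → 185.0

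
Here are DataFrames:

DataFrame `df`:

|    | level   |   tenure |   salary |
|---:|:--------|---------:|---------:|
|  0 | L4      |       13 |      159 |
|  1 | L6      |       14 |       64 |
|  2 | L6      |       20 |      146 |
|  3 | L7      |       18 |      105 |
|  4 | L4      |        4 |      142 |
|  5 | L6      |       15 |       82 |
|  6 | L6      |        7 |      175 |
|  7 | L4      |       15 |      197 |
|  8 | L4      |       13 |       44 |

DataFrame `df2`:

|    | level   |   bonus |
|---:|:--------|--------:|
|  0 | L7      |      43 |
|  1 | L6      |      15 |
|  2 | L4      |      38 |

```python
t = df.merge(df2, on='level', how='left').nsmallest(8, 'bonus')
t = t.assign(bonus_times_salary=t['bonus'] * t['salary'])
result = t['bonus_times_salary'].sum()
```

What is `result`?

merge on 'level' (how='left') → 9 rows:
  level  tenure  salary  bonus
0    L4      13     159     38
1    L6      14      64     15
2    L6      20     146     15
3    L7      18     105     43
4    L4       4     142     38
5    L6      15      82     15
6    L6       7     175     15
7    L4      15     197     38
8    L4      13      44     38
take 8 rows with smallest bonus:
  level  tenure  salary  bonus
1    L6      14      64     15
2    L6      20     146     15
5    L6      15      82     15
6    L6       7     175     15
0    L4      13     159     38
4    L4       4     142     38
7    L4      15     197     38
8    L4      13      44     38
add column bonus_times_salary = t['bonus'] * t['salary']:
  level  tenure  salary  bonus  bonus_times_salary
1    L6      14      64     15                 960
2    L6      20     146     15                2190
5    L6      15      82     15                1230
6    L6       7     175     15                2625
0    L4      13     159     38                6042
4    L4       4     142     38                5396
7    L4      15     197     38                7486
8    L4      13      44     38                1672
sum of column 'bonus_times_salary' → 27601

27601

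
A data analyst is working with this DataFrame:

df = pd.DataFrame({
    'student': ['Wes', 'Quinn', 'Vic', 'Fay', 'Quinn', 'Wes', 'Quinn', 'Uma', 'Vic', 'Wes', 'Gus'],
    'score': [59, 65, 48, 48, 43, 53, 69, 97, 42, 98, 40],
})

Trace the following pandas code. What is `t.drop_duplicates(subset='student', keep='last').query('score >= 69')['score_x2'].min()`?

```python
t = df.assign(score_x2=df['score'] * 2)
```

add column score_x2 = df['score'] * 2:
   student  score  score_x2
0      Wes     59       118
1    Quinn     65       130
2      Vic     48        96
3      Fay     48        96
4    Quinn     43        86
5      Wes     53       106
6    Quinn     69       138
7      Uma     97       194
8      Vic     42        84
9      Wes     98       196
10     Gus     40        80
drop duplicate student (keep=last):
   student  score  score_x2
3      Fay     48        96
6    Quinn     69       138
7      Uma     97       194
8      Vic     42        84
9      Wes     98       196
10     Gus     40        80
filter rows where score >= 69:
  student  score  score_x2
6   Quinn     69       138
7     Uma     97       194
9     Wes     98       196
The min of column 'score_x2' is 138.

138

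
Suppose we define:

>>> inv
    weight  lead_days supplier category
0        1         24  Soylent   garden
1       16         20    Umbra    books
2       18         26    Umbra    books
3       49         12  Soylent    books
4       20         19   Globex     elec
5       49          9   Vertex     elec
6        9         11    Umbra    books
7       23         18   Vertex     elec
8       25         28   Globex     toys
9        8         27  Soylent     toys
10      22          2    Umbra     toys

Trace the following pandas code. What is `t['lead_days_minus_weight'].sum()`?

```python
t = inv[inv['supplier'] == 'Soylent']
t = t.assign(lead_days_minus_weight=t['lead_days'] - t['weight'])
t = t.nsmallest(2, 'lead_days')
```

filter rows where supplier == 'Soylent':
   weight  lead_days supplier category
0       1         24  Soylent   garden
3      49         12  Soylent    books
9       8         27  Soylent     toys
add column lead_days_minus_weight = t['lead_days'] - t['weight']:
   weight  lead_days supplier category  lead_days_minus_weight
0       1         24  Soylent   garden                      23
3      49         12  Soylent    books                     -37
9       8         27  Soylent     toys                      19
take 2 rows with smallest lead_days:
   weight  lead_days supplier category  lead_days_minus_weight
3      49         12  Soylent    books                     -37
0       1         24  Soylent   garden                      23
Hence -14.

-14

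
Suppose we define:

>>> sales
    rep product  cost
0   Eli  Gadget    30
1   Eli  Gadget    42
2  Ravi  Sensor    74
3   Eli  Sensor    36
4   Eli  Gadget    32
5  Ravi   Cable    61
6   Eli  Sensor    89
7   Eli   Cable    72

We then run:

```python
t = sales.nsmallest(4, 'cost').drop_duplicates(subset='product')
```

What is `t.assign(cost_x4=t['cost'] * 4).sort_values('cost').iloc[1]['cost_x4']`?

take 4 rows with smallest cost:
   rep product  cost
0  Eli  Gadget    30
4  Eli  Gadget    32
3  Eli  Sensor    36
1  Eli  Gadget    42
drop duplicate product (keep=first):
   rep product  cost
0  Eli  Gadget    30
3  Eli  Sensor    36
add column cost_x4 = t['cost'] * 4:
   rep product  cost  cost_x4
0  Eli  Gadget    30      120
3  Eli  Sensor    36      144
sort by cost:
   rep product  cost  cost_x4
0  Eli  Gadget    30      120
3  Eli  Sensor    36      144
Taking the value at position 1, column 'cost_x4' gives 144.

144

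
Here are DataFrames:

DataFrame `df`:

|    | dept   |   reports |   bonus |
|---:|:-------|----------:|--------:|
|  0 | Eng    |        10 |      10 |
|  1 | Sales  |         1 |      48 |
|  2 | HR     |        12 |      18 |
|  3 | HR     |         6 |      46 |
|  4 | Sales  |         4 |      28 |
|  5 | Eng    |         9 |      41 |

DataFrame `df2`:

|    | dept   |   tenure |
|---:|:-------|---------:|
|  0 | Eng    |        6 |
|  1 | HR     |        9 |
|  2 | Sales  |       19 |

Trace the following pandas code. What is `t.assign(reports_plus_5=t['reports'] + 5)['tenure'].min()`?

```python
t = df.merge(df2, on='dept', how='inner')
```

merge on 'dept' (how='inner') → 6 rows:
    dept  reports  bonus  tenure
0    Eng       10     10       6
1  Sales        1     48      19
2     HR       12     18       9
3     HR        6     46       9
4  Sales        4     28      19
5    Eng        9     41       6
add column reports_plus_5 = t['reports'] + 5:
    dept  reports  bonus  tenure  reports_plus_5
0    Eng       10     10       6              15
1  Sales        1     48      19               6
2     HR       12     18       9              17
3     HR        6     46       9              11
4  Sales        4     28      19               9
5    Eng        9     41       6              14
Hence 6.

6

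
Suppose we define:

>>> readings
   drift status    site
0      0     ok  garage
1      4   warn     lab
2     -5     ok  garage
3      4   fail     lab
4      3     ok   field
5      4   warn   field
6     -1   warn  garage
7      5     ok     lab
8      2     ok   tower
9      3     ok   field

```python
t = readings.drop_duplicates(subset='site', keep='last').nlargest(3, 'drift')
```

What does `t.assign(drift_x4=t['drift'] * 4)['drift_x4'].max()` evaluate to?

20

drop duplicate site (keep=last):
   drift status    site
6     -1   warn  garage
7      5     ok     lab
8      2     ok   tower
9      3     ok   field
take 3 rows with largest drift:
   drift status   site
7      5     ok    lab
9      3     ok  field
8      2     ok  tower
add column drift_x4 = t['drift'] * 4:
   drift status   site  drift_x4
7      5     ok    lab        20
9      3     ok  field        12
8      2     ok  tower         8
Taking the max of column 'drift_x4' gives 20.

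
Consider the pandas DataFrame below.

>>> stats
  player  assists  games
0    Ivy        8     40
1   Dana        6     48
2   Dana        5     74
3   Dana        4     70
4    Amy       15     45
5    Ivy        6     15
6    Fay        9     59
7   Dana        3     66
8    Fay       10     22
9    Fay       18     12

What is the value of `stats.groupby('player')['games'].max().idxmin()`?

group by player, max of games:
player
Amy     45
Dana    74
Fay     59
Ivy     40
Name: games, dtype: int64
Reading off the label with the smallest value, we get Ivy.

Ivy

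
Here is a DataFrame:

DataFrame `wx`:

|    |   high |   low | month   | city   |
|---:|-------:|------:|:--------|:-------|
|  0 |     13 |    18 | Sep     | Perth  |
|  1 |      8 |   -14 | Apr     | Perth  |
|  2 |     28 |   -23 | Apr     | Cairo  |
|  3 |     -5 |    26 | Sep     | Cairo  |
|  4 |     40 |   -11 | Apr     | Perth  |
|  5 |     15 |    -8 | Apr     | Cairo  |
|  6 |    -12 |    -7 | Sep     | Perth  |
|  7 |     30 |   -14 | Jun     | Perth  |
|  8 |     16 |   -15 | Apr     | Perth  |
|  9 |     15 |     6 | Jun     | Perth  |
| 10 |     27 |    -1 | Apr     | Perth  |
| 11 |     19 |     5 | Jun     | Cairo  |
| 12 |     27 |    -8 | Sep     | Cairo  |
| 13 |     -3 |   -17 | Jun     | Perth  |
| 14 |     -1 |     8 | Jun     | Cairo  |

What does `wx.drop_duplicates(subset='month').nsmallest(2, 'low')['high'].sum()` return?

drop duplicate month (keep=first):
   high  low month   city
0    13   18   Sep  Perth
1     8  -14   Apr  Perth
7    30  -14   Jun  Perth
take 2 rows with smallest low:
   high  low month   city
1     8  -14   Apr  Perth
7    30  -14   Jun  Perth
Reading off the sum of column 'high', we get 38.

38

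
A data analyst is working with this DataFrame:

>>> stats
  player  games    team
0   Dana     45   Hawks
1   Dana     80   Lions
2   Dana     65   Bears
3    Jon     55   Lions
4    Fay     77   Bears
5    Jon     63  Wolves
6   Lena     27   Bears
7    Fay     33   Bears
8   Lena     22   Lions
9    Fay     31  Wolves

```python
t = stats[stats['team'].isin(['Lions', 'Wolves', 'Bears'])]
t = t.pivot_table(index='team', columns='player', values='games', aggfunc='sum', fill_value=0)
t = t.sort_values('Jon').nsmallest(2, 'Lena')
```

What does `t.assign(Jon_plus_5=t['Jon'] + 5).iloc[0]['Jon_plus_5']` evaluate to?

68

filter rows where team in ['Lions', 'Wolves', 'Bears']:
  player  games    team
1   Dana     80   Lions
2   Dana     65   Bears
3    Jon     55   Lions
4    Fay     77   Bears
5    Jon     63  Wolves
6   Lena     27   Bears
7    Fay     33   Bears
8   Lena     22   Lions
9    Fay     31  Wolves
pivot: rows=team, cols=player, sum(games):
player  Dana  Fay  Jon  Lena
team                        
Bears     65  110    0    27
Lions     80    0   55    22
Wolves     0   31   63     0
sort by Jon:
player  Dana  Fay  Jon  Lena
team                        
Bears     65  110    0    27
Lions     80    0   55    22
Wolves     0   31   63     0
take 2 rows with smallest Lena:
player  Dana  Fay  Jon  Lena
team                        
Wolves     0   31   63     0
Lions     80    0   55    22
add column Jon_plus_5 = t['Jon'] + 5:
player  Dana  Fay  Jon  Lena  Jon_plus_5
team                                    
Wolves     0   31   63     0          68
Lions     80    0   55    22          60
So iloc[0]['Jon_plus_5'] = 68.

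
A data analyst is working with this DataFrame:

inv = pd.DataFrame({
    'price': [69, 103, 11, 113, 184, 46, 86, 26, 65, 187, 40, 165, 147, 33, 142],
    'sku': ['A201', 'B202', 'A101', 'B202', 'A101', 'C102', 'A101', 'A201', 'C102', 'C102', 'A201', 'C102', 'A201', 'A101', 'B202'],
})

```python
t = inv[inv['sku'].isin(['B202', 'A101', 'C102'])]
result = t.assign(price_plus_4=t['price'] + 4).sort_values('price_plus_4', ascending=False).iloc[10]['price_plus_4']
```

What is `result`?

filter rows where sku in ['B202', 'A101', 'C102']:
    price   sku
1     103  B202
2      11  A101
3     113  B202
4     184  A101
5      46  C102
6      86  A101
8      65  C102
9     187  C102
11    165  C102
13     33  A101
14    142  B202
add column price_plus_4 = t['price'] + 4:
    price   sku  price_plus_4
1     103  B202           107
2      11  A101            15
3     113  B202           117
4     184  A101           188
5      46  C102            50
6      86  A101            90
8      65  C102            69
9     187  C102           191
11    165  C102           169
13     33  A101            37
14    142  B202           146
sort by price_plus_4 descending:
    price   sku  price_plus_4
9     187  C102           191
4     184  A101           188
11    165  C102           169
14    142  B202           146
3     113  B202           117
1     103  B202           107
6      86  A101            90
8      65  C102            69
5      46  C102            50
13     33  A101            37
2      11  A101            15
Reading off the value at position 10, column 'price_plus_4', we get 15.

15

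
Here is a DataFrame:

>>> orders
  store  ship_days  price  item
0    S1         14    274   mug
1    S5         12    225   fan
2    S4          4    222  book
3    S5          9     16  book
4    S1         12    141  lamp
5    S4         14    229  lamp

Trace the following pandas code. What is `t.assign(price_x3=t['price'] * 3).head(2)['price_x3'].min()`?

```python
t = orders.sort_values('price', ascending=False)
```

687

sort by price descending:
  store  ship_days  price  item
0    S1         14    274   mug
5    S4         14    229  lamp
1    S5         12    225   fan
2    S4          4    222  book
4    S1         12    141  lamp
3    S5          9     16  book
add column price_x3 = t['price'] * 3:
  store  ship_days  price  item  price_x3
0    S1         14    274   mug       822
5    S4         14    229  lamp       687
1    S5         12    225   fan       675
2    S4          4    222  book       666
4    S1         12    141  lamp       423
3    S5          9     16  book        48
take first 2 rows:
  store  ship_days  price  item  price_x3
0    S1         14    274   mug       822
5    S4         14    229  lamp       687
Reading off the min of column 'price_x3', we get 687.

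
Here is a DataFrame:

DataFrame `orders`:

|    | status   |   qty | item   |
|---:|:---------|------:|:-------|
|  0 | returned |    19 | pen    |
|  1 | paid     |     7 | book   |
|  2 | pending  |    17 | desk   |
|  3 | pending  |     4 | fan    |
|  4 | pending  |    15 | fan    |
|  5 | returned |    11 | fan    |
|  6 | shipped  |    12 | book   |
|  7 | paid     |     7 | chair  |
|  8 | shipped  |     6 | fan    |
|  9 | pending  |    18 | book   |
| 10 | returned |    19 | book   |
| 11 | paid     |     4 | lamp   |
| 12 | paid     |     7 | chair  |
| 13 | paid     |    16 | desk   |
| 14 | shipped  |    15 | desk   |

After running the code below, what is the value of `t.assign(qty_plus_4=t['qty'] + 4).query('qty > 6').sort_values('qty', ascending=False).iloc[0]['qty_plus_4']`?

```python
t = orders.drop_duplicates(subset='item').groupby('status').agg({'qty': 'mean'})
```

23.0

drop duplicate item (keep=first):
      status  qty   item
0   returned   19    pen
1       paid    7   book
2    pending   17   desk
3    pending    4    fan
7       paid    7  chair
11      paid    4   lamp
group by status, mean of qty:
           qty
status        
paid       6.0
pending   10.5
returned  19.0
add column qty_plus_4 = t['qty'] + 4:
           qty  qty_plus_4
status                    
paid       6.0        10.0
pending   10.5        14.5
returned  19.0        23.0
filter rows where qty > 6:
           qty  qty_plus_4
status                    
pending   10.5        14.5
returned  19.0        23.0
sort by qty descending:
           qty  qty_plus_4
status                    
returned  19.0        23.0
pending   10.5        14.5
value at position 0, column 'qty_plus_4' → 23.0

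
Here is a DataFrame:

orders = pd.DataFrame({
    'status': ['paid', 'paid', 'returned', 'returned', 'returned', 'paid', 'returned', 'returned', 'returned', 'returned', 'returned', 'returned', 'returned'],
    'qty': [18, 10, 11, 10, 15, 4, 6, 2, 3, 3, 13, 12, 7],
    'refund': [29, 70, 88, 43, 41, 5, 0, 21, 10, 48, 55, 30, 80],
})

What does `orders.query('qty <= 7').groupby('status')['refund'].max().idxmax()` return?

filter rows where qty <= 7:
      status  qty  refund
5       paid    4       5
6   returned    6       0
7   returned    2      21
8   returned    3      10
9   returned    3      48
12  returned    7      80
group by status, max of refund:
status
paid         5
returned    80
Name: refund, dtype: int64
Then the label with the largest value: returned

returned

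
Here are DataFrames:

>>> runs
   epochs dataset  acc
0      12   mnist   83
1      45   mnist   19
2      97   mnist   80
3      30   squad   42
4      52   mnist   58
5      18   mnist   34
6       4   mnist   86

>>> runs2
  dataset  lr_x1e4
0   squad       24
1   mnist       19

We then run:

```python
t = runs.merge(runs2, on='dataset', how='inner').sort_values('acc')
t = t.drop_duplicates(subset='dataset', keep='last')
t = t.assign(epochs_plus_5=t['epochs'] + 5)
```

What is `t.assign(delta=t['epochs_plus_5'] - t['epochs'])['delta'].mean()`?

5.0

merge on 'dataset' (how='inner') → 7 rows:
   epochs dataset  acc  lr_x1e4
0      12   mnist   83       19
1      45   mnist   19       19
2      97   mnist   80       19
3      30   squad   42       24
4      52   mnist   58       19
5      18   mnist   34       19
6       4   mnist   86       19
sort by acc:
   epochs dataset  acc  lr_x1e4
1      45   mnist   19       19
5      18   mnist   34       19
3      30   squad   42       24
4      52   mnist   58       19
2      97   mnist   80       19
0      12   mnist   83       19
6       4   mnist   86       19
drop duplicate dataset (keep=last):
   epochs dataset  acc  lr_x1e4
3      30   squad   42       24
6       4   mnist   86       19
add column epochs_plus_5 = t['epochs'] + 5:
   epochs dataset  acc  lr_x1e4  epochs_plus_5
3      30   squad   42       24             35
6       4   mnist   86       19              9
add column delta = t['epochs_plus_5'] - t['epochs']:
   epochs dataset  acc  lr_x1e4  epochs_plus_5  delta
3      30   squad   42       24             35      5
6       4   mnist   86       19              9      5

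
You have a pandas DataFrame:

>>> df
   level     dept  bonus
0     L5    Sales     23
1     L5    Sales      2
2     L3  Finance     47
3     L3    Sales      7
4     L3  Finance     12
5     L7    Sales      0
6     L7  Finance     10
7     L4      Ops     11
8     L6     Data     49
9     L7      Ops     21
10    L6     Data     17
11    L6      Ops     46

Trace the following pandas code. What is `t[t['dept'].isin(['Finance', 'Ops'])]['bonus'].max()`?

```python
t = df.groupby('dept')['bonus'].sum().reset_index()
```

78

group by dept, sum of bonus:
dept
Data       66
Finance    69
Ops        78
Sales      32
Name: bonus, dtype: int64
reset_index():
      dept  bonus
0     Data     66
1  Finance     69
2      Ops     78
3    Sales     32
filter rows where dept in ['Finance', 'Ops']:
      dept  bonus
1  Finance     69
2      Ops     78
So max() = 78.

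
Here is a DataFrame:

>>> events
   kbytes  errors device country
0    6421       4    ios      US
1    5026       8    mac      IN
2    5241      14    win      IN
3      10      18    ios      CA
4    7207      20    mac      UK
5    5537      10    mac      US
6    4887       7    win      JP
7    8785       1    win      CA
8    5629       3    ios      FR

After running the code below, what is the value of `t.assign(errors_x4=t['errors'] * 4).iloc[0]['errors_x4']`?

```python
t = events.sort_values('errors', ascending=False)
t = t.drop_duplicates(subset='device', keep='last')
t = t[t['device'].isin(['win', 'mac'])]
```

sort by errors descending:
   kbytes  errors device country
4    7207      20    mac      UK
3      10      18    ios      CA
2    5241      14    win      IN
5    5537      10    mac      US
1    5026       8    mac      IN
6    4887       7    win      JP
0    6421       4    ios      US
8    5629       3    ios      FR
7    8785       1    win      CA
drop duplicate device (keep=last):
   kbytes  errors device country
1    5026       8    mac      IN
8    5629       3    ios      FR
7    8785       1    win      CA
filter rows where device in ['win', 'mac']:
   kbytes  errors device country
1    5026       8    mac      IN
7    8785       1    win      CA
add column errors_x4 = t['errors'] * 4:
   kbytes  errors device country  errors_x4
1    5026       8    mac      IN         32
7    8785       1    win      CA          4

32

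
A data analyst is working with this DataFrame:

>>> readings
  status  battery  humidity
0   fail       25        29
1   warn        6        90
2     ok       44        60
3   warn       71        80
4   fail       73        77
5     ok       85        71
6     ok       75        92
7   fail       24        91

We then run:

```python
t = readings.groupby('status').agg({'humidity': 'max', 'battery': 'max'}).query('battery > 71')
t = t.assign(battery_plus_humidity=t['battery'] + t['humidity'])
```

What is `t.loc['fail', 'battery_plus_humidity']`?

164

group by status: max(humidity), max(battery):
        humidity  battery
status                   
fail          91       73
ok            92       85
warn          90       71
filter rows where battery > 71:
        humidity  battery
status                   
fail          91       73
ok            92       85
add column battery_plus_humidity = t['battery'] + t['humidity']:
        humidity  battery  battery_plus_humidity
status                                          
fail          91       73                    164
ok            92       85                    177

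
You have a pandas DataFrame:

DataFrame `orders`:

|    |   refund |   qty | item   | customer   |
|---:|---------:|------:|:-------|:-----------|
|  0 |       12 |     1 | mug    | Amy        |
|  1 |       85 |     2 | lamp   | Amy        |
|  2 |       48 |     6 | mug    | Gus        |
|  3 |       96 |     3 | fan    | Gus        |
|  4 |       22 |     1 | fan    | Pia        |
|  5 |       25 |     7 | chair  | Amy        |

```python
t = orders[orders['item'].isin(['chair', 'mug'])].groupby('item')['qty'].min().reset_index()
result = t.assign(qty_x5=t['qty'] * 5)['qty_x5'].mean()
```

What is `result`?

filter rows where item in ['chair', 'mug']:
   refund  qty   item customer
0      12    1    mug      Amy
2      48    6    mug      Gus
5      25    7  chair      Amy
group by item, min of qty:
item
chair    7
mug      1
Name: qty, dtype: int64
reset_index():
    item  qty
0  chair    7
1    mug    1
add column qty_x5 = t['qty'] * 5:
    item  qty  qty_x5
0  chair    7      35
1    mug    1       5

20.0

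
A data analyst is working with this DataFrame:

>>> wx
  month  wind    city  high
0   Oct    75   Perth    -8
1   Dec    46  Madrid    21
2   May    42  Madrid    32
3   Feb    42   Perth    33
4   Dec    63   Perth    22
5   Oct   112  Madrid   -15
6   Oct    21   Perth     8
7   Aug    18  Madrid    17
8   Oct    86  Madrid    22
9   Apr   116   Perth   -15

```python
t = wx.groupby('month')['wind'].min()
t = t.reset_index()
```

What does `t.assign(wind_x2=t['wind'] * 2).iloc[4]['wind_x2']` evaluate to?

84

group by month, min of wind:
month
Apr    116
Aug     18
Dec     46
Feb     42
May     42
Oct     21
Name: wind, dtype: int64
reset_index():
  month  wind
0   Apr   116
1   Aug    18
2   Dec    46
3   Feb    42
4   May    42
5   Oct    21
add column wind_x2 = t['wind'] * 2:
  month  wind  wind_x2
0   Apr   116      232
1   Aug    18       36
2   Dec    46       92
3   Feb    42       84
4   May    42       84
5   Oct    21       42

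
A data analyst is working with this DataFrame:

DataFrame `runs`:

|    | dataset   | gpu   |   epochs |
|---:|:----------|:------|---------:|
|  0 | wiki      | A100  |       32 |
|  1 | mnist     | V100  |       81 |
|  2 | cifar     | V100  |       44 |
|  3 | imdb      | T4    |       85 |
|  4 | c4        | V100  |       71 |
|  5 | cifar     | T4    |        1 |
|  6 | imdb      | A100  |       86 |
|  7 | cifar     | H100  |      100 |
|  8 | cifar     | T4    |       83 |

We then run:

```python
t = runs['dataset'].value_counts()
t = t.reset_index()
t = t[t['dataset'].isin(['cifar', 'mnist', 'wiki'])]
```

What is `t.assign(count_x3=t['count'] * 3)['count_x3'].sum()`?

value_counts of dataset:
dataset
cifar    4
imdb     2
wiki     1
mnist    1
c4       1
Name: count, dtype: int64
reset_index():
  dataset  count
0   cifar      4
1    imdb      2
2    wiki      1
3   mnist      1
4      c4      1
filter rows where dataset in ['cifar', 'mnist', 'wiki']:
  dataset  count
0   cifar      4
2    wiki      1
3   mnist      1
add column count_x3 = t['count'] * 3:
  dataset  count  count_x3
0   cifar      4        12
2    wiki      1         3
3   mnist      1         3
The sum of column 'count_x3' is 18.

18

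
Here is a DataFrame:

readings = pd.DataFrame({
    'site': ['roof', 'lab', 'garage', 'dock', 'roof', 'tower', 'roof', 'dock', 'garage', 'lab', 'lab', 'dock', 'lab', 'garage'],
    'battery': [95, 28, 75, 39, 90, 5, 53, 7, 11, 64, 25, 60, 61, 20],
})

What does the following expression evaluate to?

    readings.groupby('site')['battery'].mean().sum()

199.5

group by site, mean of battery:
site
dock      35.333333
garage    35.333333
lab       44.500000
roof      79.333333
tower      5.000000
Name: battery, dtype: float64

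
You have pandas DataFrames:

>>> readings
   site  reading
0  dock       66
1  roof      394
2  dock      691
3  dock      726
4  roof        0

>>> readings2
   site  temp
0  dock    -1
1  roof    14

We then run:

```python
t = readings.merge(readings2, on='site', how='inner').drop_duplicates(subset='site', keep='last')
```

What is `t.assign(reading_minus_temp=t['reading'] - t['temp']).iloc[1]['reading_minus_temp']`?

merge on 'site' (how='inner') → 5 rows:
   site  reading  temp
0  dock       66    -1
1  roof      394    14
2  dock      691    -1
3  dock      726    -1
4  roof        0    14
drop duplicate site (keep=last):
   site  reading  temp
3  dock      726    -1
4  roof        0    14
add column reading_minus_temp = t['reading'] - t['temp']:
   site  reading  temp  reading_minus_temp
3  dock      726    -1                 727
4  roof        0    14                 -14
So iloc[1]['reading_minus_temp'] = -14.

-14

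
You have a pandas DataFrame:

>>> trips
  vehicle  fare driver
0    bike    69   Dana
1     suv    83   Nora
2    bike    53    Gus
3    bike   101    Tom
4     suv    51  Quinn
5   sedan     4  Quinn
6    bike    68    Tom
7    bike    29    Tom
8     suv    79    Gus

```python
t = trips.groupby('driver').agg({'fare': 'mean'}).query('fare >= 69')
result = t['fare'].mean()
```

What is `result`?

group by driver, mean of fare:
        fare
driver      
Dana    69.0
Gus     66.0
Nora    83.0
Quinn   27.5
Tom     66.0
filter rows where fare >= 69:
        fare
driver      
Dana    69.0
Nora    83.0

76.0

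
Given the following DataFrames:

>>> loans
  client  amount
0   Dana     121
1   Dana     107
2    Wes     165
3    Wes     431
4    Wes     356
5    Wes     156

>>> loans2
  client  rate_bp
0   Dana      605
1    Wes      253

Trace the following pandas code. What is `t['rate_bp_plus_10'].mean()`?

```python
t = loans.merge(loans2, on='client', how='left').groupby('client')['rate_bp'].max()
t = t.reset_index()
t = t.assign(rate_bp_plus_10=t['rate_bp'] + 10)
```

merge on 'client' (how='left') → 6 rows:
  client  amount  rate_bp
0   Dana     121      605
1   Dana     107      605
2    Wes     165      253
3    Wes     431      253
4    Wes     356      253
5    Wes     156      253
group by client, max of rate_bp:
client
Dana    605
Wes     253
Name: rate_bp, dtype: int64
reset_index():
  client  rate_bp
0   Dana      605
1    Wes      253
add column rate_bp_plus_10 = t['rate_bp'] + 10:
  client  rate_bp  rate_bp_plus_10
0   Dana      605              615
1    Wes      253              263
Hence 439.0.

439.0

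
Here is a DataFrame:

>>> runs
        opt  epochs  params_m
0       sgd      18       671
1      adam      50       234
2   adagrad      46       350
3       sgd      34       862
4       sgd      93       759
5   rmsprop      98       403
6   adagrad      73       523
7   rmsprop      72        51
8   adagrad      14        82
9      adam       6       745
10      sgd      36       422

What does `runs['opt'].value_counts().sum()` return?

11

value_counts of opt:
opt
sgd        4
adagrad    3
adam       2
rmsprop    2
Name: count, dtype: int64
Taking the sum of the resulting series gives 11.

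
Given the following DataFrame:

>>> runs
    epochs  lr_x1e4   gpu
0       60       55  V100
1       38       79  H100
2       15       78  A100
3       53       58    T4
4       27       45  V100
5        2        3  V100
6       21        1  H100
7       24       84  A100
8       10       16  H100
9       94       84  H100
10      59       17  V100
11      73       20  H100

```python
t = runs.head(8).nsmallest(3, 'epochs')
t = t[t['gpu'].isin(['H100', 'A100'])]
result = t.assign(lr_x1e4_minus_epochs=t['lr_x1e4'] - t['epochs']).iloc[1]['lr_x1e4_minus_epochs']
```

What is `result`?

-20

take first 8 rows:
   epochs  lr_x1e4   gpu
0      60       55  V100
1      38       79  H100
2      15       78  A100
3      53       58    T4
4      27       45  V100
5       2        3  V100
6      21        1  H100
7      24       84  A100
take 3 rows with smallest epochs:
   epochs  lr_x1e4   gpu
5       2        3  V100
2      15       78  A100
6      21        1  H100
filter rows where gpu in ['H100', 'A100']:
   epochs  lr_x1e4   gpu
2      15       78  A100
6      21        1  H100
add column lr_x1e4_minus_epochs = t['lr_x1e4'] - t['epochs']:
   epochs  lr_x1e4   gpu  lr_x1e4_minus_epochs
2      15       78  A100                    63
6      21        1  H100                   -20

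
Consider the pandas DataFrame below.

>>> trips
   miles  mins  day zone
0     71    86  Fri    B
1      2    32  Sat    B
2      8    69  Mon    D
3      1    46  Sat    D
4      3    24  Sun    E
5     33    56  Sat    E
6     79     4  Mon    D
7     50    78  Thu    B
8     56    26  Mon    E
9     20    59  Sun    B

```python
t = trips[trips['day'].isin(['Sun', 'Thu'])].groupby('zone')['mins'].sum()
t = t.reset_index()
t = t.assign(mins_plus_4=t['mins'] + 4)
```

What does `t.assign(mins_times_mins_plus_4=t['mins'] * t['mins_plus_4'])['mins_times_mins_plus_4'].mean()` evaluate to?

filter rows where day in ['Sun', 'Thu']:
   miles  mins  day zone
4      3    24  Sun    E
7     50    78  Thu    B
9     20    59  Sun    B
group by zone, sum of mins:
zone
B    137
E     24
Name: mins, dtype: int64
reset_index():
  zone  mins
0    B   137
1    E    24
add column mins_plus_4 = t['mins'] + 4:
  zone  mins  mins_plus_4
0    B   137          141
1    E    24           28
add column mins_times_mins_plus_4 = t['mins'] * t['mins_plus_4']:
  zone  mins  mins_plus_4  mins_times_mins_plus_4
0    B   137          141                   19317
1    E    24           28                     672
mean of column 'mins_times_mins_plus_4' → 9994.5

9994.5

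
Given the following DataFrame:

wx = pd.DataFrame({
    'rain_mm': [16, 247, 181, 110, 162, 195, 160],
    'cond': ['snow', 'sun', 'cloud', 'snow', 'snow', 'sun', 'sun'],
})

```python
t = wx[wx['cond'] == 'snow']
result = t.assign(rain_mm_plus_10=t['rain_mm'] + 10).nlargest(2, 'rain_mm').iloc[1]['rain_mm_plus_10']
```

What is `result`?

120

filter rows where cond == 'snow':
   rain_mm  cond
0       16  snow
3      110  snow
4      162  snow
add column rain_mm_plus_10 = t['rain_mm'] + 10:
   rain_mm  cond  rain_mm_plus_10
0       16  snow               26
3      110  snow              120
4      162  snow              172
take 2 rows with largest rain_mm:
   rain_mm  cond  rain_mm_plus_10
4      162  snow              172
3      110  snow              120
So iloc[1]['rain_mm_plus_10'] = 120.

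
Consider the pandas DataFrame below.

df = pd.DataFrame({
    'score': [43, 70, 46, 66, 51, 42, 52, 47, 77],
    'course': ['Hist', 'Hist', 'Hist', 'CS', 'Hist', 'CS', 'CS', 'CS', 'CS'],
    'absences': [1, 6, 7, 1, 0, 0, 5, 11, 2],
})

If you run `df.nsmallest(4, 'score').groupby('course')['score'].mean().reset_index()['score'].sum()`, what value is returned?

take 4 rows with smallest score:
   score course  absences
5     42     CS         0
0     43   Hist         1
2     46   Hist         7
7     47     CS        11
group by course, mean of score:
course
CS      44.5
Hist    44.5
Name: score, dtype: float64
reset_index():
  course  score
0     CS   44.5
1   Hist   44.5
sum of column 'score' → 89.0

89.0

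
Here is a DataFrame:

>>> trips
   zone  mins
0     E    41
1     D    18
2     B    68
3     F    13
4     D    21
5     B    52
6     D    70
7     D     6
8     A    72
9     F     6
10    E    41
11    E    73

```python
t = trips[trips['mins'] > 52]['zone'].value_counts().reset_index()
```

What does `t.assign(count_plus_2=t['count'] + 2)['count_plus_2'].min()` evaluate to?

3

filter rows where mins > 52:
   zone  mins
2     B    68
6     D    70
8     A    72
11    E    73
value_counts of zone:
zone
B    1
D    1
A    1
E    1
Name: count, dtype: int64
reset_index():
  zone  count
0    B      1
1    D      1
2    A      1
3    E      1
add column count_plus_2 = t['count'] + 2:
  zone  count  count_plus_2
0    B      1             3
1    D      1             3
2    A      1             3
3    E      1             3
Taking the min of column 'count_plus_2' gives 3.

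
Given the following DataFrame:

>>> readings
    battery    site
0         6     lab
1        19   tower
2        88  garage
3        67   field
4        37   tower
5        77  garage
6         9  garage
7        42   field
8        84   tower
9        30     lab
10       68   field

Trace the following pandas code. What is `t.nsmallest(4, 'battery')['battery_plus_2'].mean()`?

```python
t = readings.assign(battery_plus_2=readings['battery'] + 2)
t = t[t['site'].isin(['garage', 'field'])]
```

add column battery_plus_2 = readings['battery'] + 2:
    battery    site  battery_plus_2
0         6     lab               8
1        19   tower              21
2        88  garage              90
3        67   field              69
4        37   tower              39
5        77  garage              79
6         9  garage              11
7        42   field              44
8        84   tower              86
9        30     lab              32
10       68   field              70
filter rows where site in ['garage', 'field']:
    battery    site  battery_plus_2
2        88  garage              90
3        67   field              69
5        77  garage              79
6         9  garage              11
7        42   field              44
10       68   field              70
take 4 rows with smallest battery:
    battery    site  battery_plus_2
6         9  garage              11
7        42   field              44
3        67   field              69
10       68   field              70
Reading off the mean of column 'battery_plus_2', we get 48.5.

48.5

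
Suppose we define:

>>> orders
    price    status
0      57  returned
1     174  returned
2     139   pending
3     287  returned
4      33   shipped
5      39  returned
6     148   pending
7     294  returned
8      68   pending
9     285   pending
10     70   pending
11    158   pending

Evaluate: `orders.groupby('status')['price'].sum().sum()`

group by status, sum of price:
status
pending     868
returned    851
shipped      33
Name: price, dtype: int64
Taking the sum of the resulting series gives 1752.

1752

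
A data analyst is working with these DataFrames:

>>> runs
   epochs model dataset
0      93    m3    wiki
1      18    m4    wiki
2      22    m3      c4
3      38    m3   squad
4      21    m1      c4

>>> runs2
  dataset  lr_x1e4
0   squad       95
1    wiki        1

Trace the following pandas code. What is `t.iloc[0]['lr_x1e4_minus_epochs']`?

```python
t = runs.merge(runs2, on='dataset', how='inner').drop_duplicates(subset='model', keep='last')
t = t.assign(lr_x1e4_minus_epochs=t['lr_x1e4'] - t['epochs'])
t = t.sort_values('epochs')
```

-17

merge on 'dataset' (how='inner') → 3 rows:
   epochs model dataset  lr_x1e4
0      93    m3    wiki        1
1      18    m4    wiki        1
2      38    m3   squad       95
drop duplicate model (keep=last):
   epochs model dataset  lr_x1e4
1      18    m4    wiki        1
2      38    m3   squad       95
add column lr_x1e4_minus_epochs = t['lr_x1e4'] - t['epochs']:
   epochs model dataset  lr_x1e4  lr_x1e4_minus_epochs
1      18    m4    wiki        1                   -17
2      38    m3   squad       95                    57
sort by epochs:
   epochs model dataset  lr_x1e4  lr_x1e4_minus_epochs
1      18    m4    wiki        1                   -17
2      38    m3   squad       95                    57
So iloc[0]['lr_x1e4_minus_epochs'] = -17.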